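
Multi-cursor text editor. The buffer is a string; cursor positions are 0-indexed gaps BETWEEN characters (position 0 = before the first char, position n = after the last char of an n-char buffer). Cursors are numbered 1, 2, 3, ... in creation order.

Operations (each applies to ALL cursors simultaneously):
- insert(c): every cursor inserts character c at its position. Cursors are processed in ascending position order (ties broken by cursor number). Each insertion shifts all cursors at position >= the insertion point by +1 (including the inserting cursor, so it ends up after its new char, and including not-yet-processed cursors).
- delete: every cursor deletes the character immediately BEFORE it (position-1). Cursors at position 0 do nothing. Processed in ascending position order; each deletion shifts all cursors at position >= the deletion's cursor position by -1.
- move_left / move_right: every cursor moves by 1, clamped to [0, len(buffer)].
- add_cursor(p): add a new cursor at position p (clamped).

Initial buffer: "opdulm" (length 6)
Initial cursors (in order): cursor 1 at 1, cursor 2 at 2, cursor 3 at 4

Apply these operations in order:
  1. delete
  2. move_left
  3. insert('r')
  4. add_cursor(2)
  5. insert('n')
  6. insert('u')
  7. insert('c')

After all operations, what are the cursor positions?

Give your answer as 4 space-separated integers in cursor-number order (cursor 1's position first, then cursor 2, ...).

After op 1 (delete): buffer="dlm" (len 3), cursors c1@0 c2@0 c3@1, authorship ...
After op 2 (move_left): buffer="dlm" (len 3), cursors c1@0 c2@0 c3@0, authorship ...
After op 3 (insert('r')): buffer="rrrdlm" (len 6), cursors c1@3 c2@3 c3@3, authorship 123...
After op 4 (add_cursor(2)): buffer="rrrdlm" (len 6), cursors c4@2 c1@3 c2@3 c3@3, authorship 123...
After op 5 (insert('n')): buffer="rrnrnnndlm" (len 10), cursors c4@3 c1@7 c2@7 c3@7, authorship 1243123...
After op 6 (insert('u')): buffer="rrnurnnnuuudlm" (len 14), cursors c4@4 c1@11 c2@11 c3@11, authorship 12443123123...
After op 7 (insert('c')): buffer="rrnucrnnnuuucccdlm" (len 18), cursors c4@5 c1@15 c2@15 c3@15, authorship 124443123123123...

Answer: 15 15 15 5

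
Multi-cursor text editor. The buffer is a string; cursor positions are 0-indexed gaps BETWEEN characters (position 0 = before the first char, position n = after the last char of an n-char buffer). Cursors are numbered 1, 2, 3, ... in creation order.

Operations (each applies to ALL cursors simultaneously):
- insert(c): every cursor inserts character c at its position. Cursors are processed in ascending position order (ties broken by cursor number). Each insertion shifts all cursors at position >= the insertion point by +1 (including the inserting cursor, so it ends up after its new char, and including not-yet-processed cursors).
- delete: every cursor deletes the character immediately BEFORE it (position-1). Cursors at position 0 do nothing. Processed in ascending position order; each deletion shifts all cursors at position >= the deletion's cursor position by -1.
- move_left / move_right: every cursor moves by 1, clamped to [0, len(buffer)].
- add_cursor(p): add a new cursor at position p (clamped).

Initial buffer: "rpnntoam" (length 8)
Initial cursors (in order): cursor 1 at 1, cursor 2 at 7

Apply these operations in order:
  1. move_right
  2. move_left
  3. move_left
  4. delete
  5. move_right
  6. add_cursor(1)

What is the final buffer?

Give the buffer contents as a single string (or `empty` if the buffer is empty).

Answer: rpnntam

Derivation:
After op 1 (move_right): buffer="rpnntoam" (len 8), cursors c1@2 c2@8, authorship ........
After op 2 (move_left): buffer="rpnntoam" (len 8), cursors c1@1 c2@7, authorship ........
After op 3 (move_left): buffer="rpnntoam" (len 8), cursors c1@0 c2@6, authorship ........
After op 4 (delete): buffer="rpnntam" (len 7), cursors c1@0 c2@5, authorship .......
After op 5 (move_right): buffer="rpnntam" (len 7), cursors c1@1 c2@6, authorship .......
After op 6 (add_cursor(1)): buffer="rpnntam" (len 7), cursors c1@1 c3@1 c2@6, authorship .......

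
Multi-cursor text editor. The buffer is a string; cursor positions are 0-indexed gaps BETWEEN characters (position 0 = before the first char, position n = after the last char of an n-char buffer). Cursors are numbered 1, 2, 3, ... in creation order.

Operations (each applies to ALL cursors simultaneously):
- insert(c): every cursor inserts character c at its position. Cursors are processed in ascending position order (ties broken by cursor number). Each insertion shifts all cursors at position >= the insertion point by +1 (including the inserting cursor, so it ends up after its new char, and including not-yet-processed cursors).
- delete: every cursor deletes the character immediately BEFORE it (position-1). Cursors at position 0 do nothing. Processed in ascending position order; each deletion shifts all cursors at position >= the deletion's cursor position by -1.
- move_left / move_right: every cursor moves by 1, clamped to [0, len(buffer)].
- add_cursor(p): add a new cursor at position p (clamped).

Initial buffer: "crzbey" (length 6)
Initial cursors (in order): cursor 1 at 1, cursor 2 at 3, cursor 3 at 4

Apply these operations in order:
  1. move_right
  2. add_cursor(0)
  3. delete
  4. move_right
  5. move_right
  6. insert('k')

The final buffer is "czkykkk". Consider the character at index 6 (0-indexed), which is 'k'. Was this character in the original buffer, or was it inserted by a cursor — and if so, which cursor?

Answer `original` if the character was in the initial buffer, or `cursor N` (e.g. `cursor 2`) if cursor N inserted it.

After op 1 (move_right): buffer="crzbey" (len 6), cursors c1@2 c2@4 c3@5, authorship ......
After op 2 (add_cursor(0)): buffer="crzbey" (len 6), cursors c4@0 c1@2 c2@4 c3@5, authorship ......
After op 3 (delete): buffer="czy" (len 3), cursors c4@0 c1@1 c2@2 c3@2, authorship ...
After op 4 (move_right): buffer="czy" (len 3), cursors c4@1 c1@2 c2@3 c3@3, authorship ...
After op 5 (move_right): buffer="czy" (len 3), cursors c4@2 c1@3 c2@3 c3@3, authorship ...
After op 6 (insert('k')): buffer="czkykkk" (len 7), cursors c4@3 c1@7 c2@7 c3@7, authorship ..4.123
Authorship (.=original, N=cursor N): . . 4 . 1 2 3
Index 6: author = 3

Answer: cursor 3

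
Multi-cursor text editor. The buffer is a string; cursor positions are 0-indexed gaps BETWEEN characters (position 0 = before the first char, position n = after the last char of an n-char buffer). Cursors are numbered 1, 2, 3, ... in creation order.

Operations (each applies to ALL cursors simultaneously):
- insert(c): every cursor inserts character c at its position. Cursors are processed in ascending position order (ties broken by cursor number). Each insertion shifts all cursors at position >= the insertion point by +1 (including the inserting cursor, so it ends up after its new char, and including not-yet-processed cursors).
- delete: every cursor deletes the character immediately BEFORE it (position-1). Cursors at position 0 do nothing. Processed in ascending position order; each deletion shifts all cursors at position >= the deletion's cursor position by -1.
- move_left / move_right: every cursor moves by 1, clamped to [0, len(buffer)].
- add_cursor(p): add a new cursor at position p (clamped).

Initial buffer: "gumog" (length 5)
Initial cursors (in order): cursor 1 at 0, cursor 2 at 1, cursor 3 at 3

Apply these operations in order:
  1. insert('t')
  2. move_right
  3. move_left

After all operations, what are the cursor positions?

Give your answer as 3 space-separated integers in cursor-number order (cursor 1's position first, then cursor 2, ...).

Answer: 1 3 6

Derivation:
After op 1 (insert('t')): buffer="tgtumtog" (len 8), cursors c1@1 c2@3 c3@6, authorship 1.2..3..
After op 2 (move_right): buffer="tgtumtog" (len 8), cursors c1@2 c2@4 c3@7, authorship 1.2..3..
After op 3 (move_left): buffer="tgtumtog" (len 8), cursors c1@1 c2@3 c3@6, authorship 1.2..3..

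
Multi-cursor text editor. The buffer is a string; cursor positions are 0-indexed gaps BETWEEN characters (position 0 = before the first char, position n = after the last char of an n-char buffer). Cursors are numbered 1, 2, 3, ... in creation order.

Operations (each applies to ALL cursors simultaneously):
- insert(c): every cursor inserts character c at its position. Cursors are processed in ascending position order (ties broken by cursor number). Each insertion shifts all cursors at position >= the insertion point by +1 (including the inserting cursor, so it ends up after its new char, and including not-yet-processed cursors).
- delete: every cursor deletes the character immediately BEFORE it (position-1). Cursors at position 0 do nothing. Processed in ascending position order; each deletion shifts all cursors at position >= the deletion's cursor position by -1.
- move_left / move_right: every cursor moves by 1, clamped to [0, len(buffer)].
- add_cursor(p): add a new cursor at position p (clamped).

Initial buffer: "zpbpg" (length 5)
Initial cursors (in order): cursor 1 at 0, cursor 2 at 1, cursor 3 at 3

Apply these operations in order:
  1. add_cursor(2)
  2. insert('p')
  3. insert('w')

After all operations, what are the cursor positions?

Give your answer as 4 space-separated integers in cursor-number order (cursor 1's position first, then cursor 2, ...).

Answer: 2 5 11 8

Derivation:
After op 1 (add_cursor(2)): buffer="zpbpg" (len 5), cursors c1@0 c2@1 c4@2 c3@3, authorship .....
After op 2 (insert('p')): buffer="pzpppbppg" (len 9), cursors c1@1 c2@3 c4@5 c3@7, authorship 1.2.4.3..
After op 3 (insert('w')): buffer="pwzpwppwbpwpg" (len 13), cursors c1@2 c2@5 c4@8 c3@11, authorship 11.22.44.33..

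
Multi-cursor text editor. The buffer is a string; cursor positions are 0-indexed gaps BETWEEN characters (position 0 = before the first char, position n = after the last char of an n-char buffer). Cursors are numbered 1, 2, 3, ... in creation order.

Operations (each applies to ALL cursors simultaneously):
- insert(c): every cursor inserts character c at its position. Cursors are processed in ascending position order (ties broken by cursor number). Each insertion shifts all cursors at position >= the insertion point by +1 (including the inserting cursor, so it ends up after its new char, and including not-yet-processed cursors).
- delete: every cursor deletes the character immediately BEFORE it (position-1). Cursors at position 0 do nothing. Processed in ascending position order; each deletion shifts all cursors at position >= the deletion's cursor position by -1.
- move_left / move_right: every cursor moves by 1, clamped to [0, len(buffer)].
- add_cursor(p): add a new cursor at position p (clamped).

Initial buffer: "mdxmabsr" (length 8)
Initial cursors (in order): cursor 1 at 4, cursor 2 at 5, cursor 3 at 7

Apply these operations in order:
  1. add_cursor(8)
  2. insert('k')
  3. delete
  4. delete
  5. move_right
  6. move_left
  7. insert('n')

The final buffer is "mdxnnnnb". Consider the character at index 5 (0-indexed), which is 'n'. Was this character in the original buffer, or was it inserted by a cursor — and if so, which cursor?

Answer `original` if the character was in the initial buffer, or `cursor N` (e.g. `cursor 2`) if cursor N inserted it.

Answer: cursor 3

Derivation:
After op 1 (add_cursor(8)): buffer="mdxmabsr" (len 8), cursors c1@4 c2@5 c3@7 c4@8, authorship ........
After op 2 (insert('k')): buffer="mdxmkakbskrk" (len 12), cursors c1@5 c2@7 c3@10 c4@12, authorship ....1.2..3.4
After op 3 (delete): buffer="mdxmabsr" (len 8), cursors c1@4 c2@5 c3@7 c4@8, authorship ........
After op 4 (delete): buffer="mdxb" (len 4), cursors c1@3 c2@3 c3@4 c4@4, authorship ....
After op 5 (move_right): buffer="mdxb" (len 4), cursors c1@4 c2@4 c3@4 c4@4, authorship ....
After op 6 (move_left): buffer="mdxb" (len 4), cursors c1@3 c2@3 c3@3 c4@3, authorship ....
After op 7 (insert('n')): buffer="mdxnnnnb" (len 8), cursors c1@7 c2@7 c3@7 c4@7, authorship ...1234.
Authorship (.=original, N=cursor N): . . . 1 2 3 4 .
Index 5: author = 3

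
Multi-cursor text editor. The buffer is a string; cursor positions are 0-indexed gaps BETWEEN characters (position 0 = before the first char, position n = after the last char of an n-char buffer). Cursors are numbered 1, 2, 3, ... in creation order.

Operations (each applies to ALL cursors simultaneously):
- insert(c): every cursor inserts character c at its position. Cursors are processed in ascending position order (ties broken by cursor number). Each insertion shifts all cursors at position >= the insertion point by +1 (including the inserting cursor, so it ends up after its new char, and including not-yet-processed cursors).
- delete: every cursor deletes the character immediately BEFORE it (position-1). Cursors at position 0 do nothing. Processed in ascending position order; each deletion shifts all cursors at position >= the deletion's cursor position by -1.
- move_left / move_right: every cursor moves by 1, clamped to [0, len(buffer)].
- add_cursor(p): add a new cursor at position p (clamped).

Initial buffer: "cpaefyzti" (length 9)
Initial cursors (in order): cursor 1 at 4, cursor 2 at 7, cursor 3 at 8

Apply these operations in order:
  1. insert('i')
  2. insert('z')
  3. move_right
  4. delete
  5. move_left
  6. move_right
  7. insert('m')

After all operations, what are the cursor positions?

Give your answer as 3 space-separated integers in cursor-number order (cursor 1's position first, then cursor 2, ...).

After op 1 (insert('i')): buffer="cpaeifyzitii" (len 12), cursors c1@5 c2@9 c3@11, authorship ....1...2.3.
After op 2 (insert('z')): buffer="cpaeizfyziztizi" (len 15), cursors c1@6 c2@11 c3@14, authorship ....11...22.33.
After op 3 (move_right): buffer="cpaeizfyziztizi" (len 15), cursors c1@7 c2@12 c3@15, authorship ....11...22.33.
After op 4 (delete): buffer="cpaeizyziziz" (len 12), cursors c1@6 c2@10 c3@12, authorship ....11..2233
After op 5 (move_left): buffer="cpaeizyziziz" (len 12), cursors c1@5 c2@9 c3@11, authorship ....11..2233
After op 6 (move_right): buffer="cpaeizyziziz" (len 12), cursors c1@6 c2@10 c3@12, authorship ....11..2233
After op 7 (insert('m')): buffer="cpaeizmyzizmizm" (len 15), cursors c1@7 c2@12 c3@15, authorship ....111..222333

Answer: 7 12 15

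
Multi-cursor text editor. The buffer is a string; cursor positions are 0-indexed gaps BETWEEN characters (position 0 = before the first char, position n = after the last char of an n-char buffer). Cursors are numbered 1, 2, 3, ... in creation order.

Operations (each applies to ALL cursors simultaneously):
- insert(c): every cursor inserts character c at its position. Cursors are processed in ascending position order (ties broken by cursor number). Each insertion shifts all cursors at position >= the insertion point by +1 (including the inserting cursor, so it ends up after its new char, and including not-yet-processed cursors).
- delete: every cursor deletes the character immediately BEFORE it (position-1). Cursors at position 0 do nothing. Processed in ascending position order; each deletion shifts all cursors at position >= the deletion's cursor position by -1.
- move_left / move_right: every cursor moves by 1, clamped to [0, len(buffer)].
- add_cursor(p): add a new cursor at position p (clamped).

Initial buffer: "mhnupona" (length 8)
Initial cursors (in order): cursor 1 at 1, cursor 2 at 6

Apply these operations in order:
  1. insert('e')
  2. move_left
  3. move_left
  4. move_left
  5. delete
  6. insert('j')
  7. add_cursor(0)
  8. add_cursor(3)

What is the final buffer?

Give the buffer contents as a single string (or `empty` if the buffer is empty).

After op 1 (insert('e')): buffer="mehnupoena" (len 10), cursors c1@2 c2@8, authorship .1.....2..
After op 2 (move_left): buffer="mehnupoena" (len 10), cursors c1@1 c2@7, authorship .1.....2..
After op 3 (move_left): buffer="mehnupoena" (len 10), cursors c1@0 c2@6, authorship .1.....2..
After op 4 (move_left): buffer="mehnupoena" (len 10), cursors c1@0 c2@5, authorship .1.....2..
After op 5 (delete): buffer="mehnpoena" (len 9), cursors c1@0 c2@4, authorship .1....2..
After op 6 (insert('j')): buffer="jmehnjpoena" (len 11), cursors c1@1 c2@6, authorship 1.1..2..2..
After op 7 (add_cursor(0)): buffer="jmehnjpoena" (len 11), cursors c3@0 c1@1 c2@6, authorship 1.1..2..2..
After op 8 (add_cursor(3)): buffer="jmehnjpoena" (len 11), cursors c3@0 c1@1 c4@3 c2@6, authorship 1.1..2..2..

Answer: jmehnjpoena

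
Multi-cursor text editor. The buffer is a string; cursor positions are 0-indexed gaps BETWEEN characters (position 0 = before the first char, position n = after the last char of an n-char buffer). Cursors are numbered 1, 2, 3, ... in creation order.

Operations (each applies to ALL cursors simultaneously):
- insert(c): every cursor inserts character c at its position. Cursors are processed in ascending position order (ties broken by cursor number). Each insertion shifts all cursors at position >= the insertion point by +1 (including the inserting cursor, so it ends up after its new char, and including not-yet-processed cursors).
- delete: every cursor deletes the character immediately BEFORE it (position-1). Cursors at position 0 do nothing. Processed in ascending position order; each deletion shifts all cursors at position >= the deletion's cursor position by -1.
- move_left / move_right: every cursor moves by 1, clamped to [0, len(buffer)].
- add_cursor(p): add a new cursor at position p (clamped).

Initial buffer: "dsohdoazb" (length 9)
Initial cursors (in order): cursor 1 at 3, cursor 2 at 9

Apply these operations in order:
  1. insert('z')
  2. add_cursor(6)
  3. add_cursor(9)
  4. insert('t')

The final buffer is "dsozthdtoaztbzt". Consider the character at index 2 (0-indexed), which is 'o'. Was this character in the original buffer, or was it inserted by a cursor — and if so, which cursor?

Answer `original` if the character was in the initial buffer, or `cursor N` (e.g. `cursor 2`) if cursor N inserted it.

Answer: original

Derivation:
After op 1 (insert('z')): buffer="dsozhdoazbz" (len 11), cursors c1@4 c2@11, authorship ...1......2
After op 2 (add_cursor(6)): buffer="dsozhdoazbz" (len 11), cursors c1@4 c3@6 c2@11, authorship ...1......2
After op 3 (add_cursor(9)): buffer="dsozhdoazbz" (len 11), cursors c1@4 c3@6 c4@9 c2@11, authorship ...1......2
After op 4 (insert('t')): buffer="dsozthdtoaztbzt" (len 15), cursors c1@5 c3@8 c4@12 c2@15, authorship ...11..3...4.22
Authorship (.=original, N=cursor N): . . . 1 1 . . 3 . . . 4 . 2 2
Index 2: author = original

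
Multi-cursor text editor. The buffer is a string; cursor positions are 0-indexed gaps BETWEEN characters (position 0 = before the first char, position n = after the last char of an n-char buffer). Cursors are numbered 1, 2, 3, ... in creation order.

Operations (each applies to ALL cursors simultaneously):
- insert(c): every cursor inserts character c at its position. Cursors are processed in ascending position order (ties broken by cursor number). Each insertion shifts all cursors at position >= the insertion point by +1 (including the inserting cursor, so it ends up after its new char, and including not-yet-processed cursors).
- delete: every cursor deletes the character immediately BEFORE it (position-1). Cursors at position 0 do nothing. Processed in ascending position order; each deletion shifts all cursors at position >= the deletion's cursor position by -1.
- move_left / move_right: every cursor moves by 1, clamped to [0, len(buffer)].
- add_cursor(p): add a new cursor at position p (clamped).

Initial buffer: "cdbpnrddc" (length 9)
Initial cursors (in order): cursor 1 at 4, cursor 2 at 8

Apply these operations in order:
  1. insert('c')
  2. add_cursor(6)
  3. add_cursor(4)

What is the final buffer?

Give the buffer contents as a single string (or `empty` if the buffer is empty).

Answer: cdbpcnrddcc

Derivation:
After op 1 (insert('c')): buffer="cdbpcnrddcc" (len 11), cursors c1@5 c2@10, authorship ....1....2.
After op 2 (add_cursor(6)): buffer="cdbpcnrddcc" (len 11), cursors c1@5 c3@6 c2@10, authorship ....1....2.
After op 3 (add_cursor(4)): buffer="cdbpcnrddcc" (len 11), cursors c4@4 c1@5 c3@6 c2@10, authorship ....1....2.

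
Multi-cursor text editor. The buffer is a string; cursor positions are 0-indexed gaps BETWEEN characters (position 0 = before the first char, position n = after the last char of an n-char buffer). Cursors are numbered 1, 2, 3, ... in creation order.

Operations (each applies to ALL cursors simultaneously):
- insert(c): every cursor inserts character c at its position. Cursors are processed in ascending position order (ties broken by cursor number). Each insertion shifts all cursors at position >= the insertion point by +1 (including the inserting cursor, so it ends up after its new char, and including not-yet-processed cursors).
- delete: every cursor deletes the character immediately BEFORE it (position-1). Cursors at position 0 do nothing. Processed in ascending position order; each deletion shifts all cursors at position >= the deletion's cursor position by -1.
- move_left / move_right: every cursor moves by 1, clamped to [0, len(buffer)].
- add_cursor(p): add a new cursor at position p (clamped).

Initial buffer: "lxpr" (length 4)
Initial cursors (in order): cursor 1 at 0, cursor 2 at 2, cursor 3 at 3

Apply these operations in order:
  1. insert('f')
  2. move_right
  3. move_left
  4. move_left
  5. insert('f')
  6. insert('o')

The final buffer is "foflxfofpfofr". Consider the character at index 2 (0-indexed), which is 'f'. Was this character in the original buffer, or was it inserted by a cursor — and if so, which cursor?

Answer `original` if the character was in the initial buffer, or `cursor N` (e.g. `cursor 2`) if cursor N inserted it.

After op 1 (insert('f')): buffer="flxfpfr" (len 7), cursors c1@1 c2@4 c3@6, authorship 1..2.3.
After op 2 (move_right): buffer="flxfpfr" (len 7), cursors c1@2 c2@5 c3@7, authorship 1..2.3.
After op 3 (move_left): buffer="flxfpfr" (len 7), cursors c1@1 c2@4 c3@6, authorship 1..2.3.
After op 4 (move_left): buffer="flxfpfr" (len 7), cursors c1@0 c2@3 c3@5, authorship 1..2.3.
After op 5 (insert('f')): buffer="fflxffpffr" (len 10), cursors c1@1 c2@5 c3@8, authorship 11..22.33.
After op 6 (insert('o')): buffer="foflxfofpfofr" (len 13), cursors c1@2 c2@7 c3@11, authorship 111..222.333.
Authorship (.=original, N=cursor N): 1 1 1 . . 2 2 2 . 3 3 3 .
Index 2: author = 1

Answer: cursor 1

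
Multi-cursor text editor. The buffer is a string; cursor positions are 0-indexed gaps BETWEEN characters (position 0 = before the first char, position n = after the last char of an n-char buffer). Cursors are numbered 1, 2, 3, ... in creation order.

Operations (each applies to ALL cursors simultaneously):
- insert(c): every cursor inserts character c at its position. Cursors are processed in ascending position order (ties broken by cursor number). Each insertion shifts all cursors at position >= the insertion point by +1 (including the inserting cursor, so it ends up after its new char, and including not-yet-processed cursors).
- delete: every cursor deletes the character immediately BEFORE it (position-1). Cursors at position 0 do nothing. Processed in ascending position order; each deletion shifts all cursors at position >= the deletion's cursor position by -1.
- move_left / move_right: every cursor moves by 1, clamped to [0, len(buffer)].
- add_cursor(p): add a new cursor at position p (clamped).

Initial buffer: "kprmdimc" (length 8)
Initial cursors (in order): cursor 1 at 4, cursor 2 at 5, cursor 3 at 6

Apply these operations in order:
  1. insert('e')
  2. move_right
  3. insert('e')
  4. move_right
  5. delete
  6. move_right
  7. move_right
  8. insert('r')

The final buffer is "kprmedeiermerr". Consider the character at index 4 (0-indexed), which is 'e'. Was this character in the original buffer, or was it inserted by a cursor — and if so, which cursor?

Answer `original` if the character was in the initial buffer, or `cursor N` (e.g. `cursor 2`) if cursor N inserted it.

After op 1 (insert('e')): buffer="kprmedeiemc" (len 11), cursors c1@5 c2@7 c3@9, authorship ....1.2.3..
After op 2 (move_right): buffer="kprmedeiemc" (len 11), cursors c1@6 c2@8 c3@10, authorship ....1.2.3..
After op 3 (insert('e')): buffer="kprmedeeieemec" (len 14), cursors c1@7 c2@10 c3@13, authorship ....1.12.23.3.
After op 4 (move_right): buffer="kprmedeeieemec" (len 14), cursors c1@8 c2@11 c3@14, authorship ....1.12.23.3.
After op 5 (delete): buffer="kprmedeieme" (len 11), cursors c1@7 c2@9 c3@11, authorship ....1.1.2.3
After op 6 (move_right): buffer="kprmedeieme" (len 11), cursors c1@8 c2@10 c3@11, authorship ....1.1.2.3
After op 7 (move_right): buffer="kprmedeieme" (len 11), cursors c1@9 c2@11 c3@11, authorship ....1.1.2.3
After op 8 (insert('r')): buffer="kprmedeiermerr" (len 14), cursors c1@10 c2@14 c3@14, authorship ....1.1.21.323
Authorship (.=original, N=cursor N): . . . . 1 . 1 . 2 1 . 3 2 3
Index 4: author = 1

Answer: cursor 1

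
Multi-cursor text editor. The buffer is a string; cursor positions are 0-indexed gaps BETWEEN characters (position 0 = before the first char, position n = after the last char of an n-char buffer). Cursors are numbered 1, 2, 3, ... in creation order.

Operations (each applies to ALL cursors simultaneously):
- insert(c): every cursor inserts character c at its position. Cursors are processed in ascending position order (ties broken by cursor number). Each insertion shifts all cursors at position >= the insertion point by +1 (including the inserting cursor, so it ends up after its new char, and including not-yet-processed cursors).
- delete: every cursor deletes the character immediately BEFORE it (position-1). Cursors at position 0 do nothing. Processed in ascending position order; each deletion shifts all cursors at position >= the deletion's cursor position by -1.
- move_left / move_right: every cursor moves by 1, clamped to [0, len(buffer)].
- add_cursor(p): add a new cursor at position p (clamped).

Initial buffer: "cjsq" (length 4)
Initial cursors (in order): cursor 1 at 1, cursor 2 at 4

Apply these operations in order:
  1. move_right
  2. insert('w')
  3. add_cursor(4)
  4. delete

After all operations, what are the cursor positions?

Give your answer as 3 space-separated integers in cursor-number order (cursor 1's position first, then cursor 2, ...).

After op 1 (move_right): buffer="cjsq" (len 4), cursors c1@2 c2@4, authorship ....
After op 2 (insert('w')): buffer="cjwsqw" (len 6), cursors c1@3 c2@6, authorship ..1..2
After op 3 (add_cursor(4)): buffer="cjwsqw" (len 6), cursors c1@3 c3@4 c2@6, authorship ..1..2
After op 4 (delete): buffer="cjq" (len 3), cursors c1@2 c3@2 c2@3, authorship ...

Answer: 2 3 2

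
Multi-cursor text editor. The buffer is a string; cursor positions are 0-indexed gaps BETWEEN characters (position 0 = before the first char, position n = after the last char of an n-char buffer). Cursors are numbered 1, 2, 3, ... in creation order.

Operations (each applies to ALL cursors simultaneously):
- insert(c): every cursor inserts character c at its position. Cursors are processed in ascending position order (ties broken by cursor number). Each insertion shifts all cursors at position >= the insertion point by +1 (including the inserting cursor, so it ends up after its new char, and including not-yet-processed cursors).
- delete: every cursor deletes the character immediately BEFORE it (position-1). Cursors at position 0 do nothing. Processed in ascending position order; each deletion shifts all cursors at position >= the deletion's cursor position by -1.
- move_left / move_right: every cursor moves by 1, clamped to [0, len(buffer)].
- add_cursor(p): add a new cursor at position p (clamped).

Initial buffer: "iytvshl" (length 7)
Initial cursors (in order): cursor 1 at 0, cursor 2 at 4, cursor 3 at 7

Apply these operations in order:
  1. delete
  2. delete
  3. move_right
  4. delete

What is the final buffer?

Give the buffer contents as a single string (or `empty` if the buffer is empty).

After op 1 (delete): buffer="iytsh" (len 5), cursors c1@0 c2@3 c3@5, authorship .....
After op 2 (delete): buffer="iys" (len 3), cursors c1@0 c2@2 c3@3, authorship ...
After op 3 (move_right): buffer="iys" (len 3), cursors c1@1 c2@3 c3@3, authorship ...
After op 4 (delete): buffer="" (len 0), cursors c1@0 c2@0 c3@0, authorship 

Answer: empty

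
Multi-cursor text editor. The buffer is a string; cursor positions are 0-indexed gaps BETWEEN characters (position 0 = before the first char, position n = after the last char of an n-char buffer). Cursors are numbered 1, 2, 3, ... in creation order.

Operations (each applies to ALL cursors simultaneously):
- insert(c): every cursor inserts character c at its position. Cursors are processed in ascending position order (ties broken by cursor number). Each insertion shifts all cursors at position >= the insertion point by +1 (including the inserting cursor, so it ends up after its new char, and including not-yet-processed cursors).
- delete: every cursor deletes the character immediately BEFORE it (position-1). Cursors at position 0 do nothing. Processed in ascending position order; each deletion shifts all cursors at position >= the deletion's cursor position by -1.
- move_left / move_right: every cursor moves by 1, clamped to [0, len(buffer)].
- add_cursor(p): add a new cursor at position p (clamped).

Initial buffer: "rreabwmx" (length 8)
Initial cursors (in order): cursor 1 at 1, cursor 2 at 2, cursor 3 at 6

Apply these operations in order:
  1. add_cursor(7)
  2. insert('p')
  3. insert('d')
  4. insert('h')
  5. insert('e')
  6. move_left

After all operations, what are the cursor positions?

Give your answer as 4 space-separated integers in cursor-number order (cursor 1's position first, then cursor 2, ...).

Answer: 4 9 17 22

Derivation:
After op 1 (add_cursor(7)): buffer="rreabwmx" (len 8), cursors c1@1 c2@2 c3@6 c4@7, authorship ........
After op 2 (insert('p')): buffer="rprpeabwpmpx" (len 12), cursors c1@2 c2@4 c3@9 c4@11, authorship .1.2....3.4.
After op 3 (insert('d')): buffer="rpdrpdeabwpdmpdx" (len 16), cursors c1@3 c2@6 c3@12 c4@15, authorship .11.22....33.44.
After op 4 (insert('h')): buffer="rpdhrpdheabwpdhmpdhx" (len 20), cursors c1@4 c2@8 c3@15 c4@19, authorship .111.222....333.444.
After op 5 (insert('e')): buffer="rpdherpdheeabwpdhempdhex" (len 24), cursors c1@5 c2@10 c3@18 c4@23, authorship .1111.2222....3333.4444.
After op 6 (move_left): buffer="rpdherpdheeabwpdhempdhex" (len 24), cursors c1@4 c2@9 c3@17 c4@22, authorship .1111.2222....3333.4444.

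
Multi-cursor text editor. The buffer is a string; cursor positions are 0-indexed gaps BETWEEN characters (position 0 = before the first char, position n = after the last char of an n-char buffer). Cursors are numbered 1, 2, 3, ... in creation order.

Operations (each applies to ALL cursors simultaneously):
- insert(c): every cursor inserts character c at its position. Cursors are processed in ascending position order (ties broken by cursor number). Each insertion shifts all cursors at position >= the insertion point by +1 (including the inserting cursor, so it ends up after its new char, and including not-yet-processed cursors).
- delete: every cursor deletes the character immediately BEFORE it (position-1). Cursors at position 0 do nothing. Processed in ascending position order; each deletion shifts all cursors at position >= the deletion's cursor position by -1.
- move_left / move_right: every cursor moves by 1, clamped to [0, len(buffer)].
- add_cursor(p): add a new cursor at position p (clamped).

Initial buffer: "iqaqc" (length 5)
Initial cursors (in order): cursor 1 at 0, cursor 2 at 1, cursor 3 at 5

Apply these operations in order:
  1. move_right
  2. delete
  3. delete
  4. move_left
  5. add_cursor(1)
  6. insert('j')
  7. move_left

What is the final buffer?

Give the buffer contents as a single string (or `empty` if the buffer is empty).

Answer: jjjaj

Derivation:
After op 1 (move_right): buffer="iqaqc" (len 5), cursors c1@1 c2@2 c3@5, authorship .....
After op 2 (delete): buffer="aq" (len 2), cursors c1@0 c2@0 c3@2, authorship ..
After op 3 (delete): buffer="a" (len 1), cursors c1@0 c2@0 c3@1, authorship .
After op 4 (move_left): buffer="a" (len 1), cursors c1@0 c2@0 c3@0, authorship .
After op 5 (add_cursor(1)): buffer="a" (len 1), cursors c1@0 c2@0 c3@0 c4@1, authorship .
After op 6 (insert('j')): buffer="jjjaj" (len 5), cursors c1@3 c2@3 c3@3 c4@5, authorship 123.4
After op 7 (move_left): buffer="jjjaj" (len 5), cursors c1@2 c2@2 c3@2 c4@4, authorship 123.4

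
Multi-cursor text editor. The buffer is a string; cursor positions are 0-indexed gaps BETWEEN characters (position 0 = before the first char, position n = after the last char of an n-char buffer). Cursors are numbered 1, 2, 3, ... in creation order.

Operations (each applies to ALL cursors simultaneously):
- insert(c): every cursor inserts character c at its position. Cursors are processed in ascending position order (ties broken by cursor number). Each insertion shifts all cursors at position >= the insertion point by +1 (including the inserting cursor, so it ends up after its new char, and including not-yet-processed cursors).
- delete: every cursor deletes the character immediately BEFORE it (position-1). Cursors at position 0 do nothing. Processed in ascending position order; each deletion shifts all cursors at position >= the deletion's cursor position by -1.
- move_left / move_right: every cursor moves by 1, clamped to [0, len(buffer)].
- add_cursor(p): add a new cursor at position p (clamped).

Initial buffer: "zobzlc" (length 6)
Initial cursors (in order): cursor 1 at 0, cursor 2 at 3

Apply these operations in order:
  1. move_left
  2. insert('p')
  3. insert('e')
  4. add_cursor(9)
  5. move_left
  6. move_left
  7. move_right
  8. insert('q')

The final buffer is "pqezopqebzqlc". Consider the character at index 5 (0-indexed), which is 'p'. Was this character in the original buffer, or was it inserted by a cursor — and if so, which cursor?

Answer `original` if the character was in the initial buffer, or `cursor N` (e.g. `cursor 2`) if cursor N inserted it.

Answer: cursor 2

Derivation:
After op 1 (move_left): buffer="zobzlc" (len 6), cursors c1@0 c2@2, authorship ......
After op 2 (insert('p')): buffer="pzopbzlc" (len 8), cursors c1@1 c2@4, authorship 1..2....
After op 3 (insert('e')): buffer="pezopebzlc" (len 10), cursors c1@2 c2@6, authorship 11..22....
After op 4 (add_cursor(9)): buffer="pezopebzlc" (len 10), cursors c1@2 c2@6 c3@9, authorship 11..22....
After op 5 (move_left): buffer="pezopebzlc" (len 10), cursors c1@1 c2@5 c3@8, authorship 11..22....
After op 6 (move_left): buffer="pezopebzlc" (len 10), cursors c1@0 c2@4 c3@7, authorship 11..22....
After op 7 (move_right): buffer="pezopebzlc" (len 10), cursors c1@1 c2@5 c3@8, authorship 11..22....
After op 8 (insert('q')): buffer="pqezopqebzqlc" (len 13), cursors c1@2 c2@7 c3@11, authorship 111..222..3..
Authorship (.=original, N=cursor N): 1 1 1 . . 2 2 2 . . 3 . .
Index 5: author = 2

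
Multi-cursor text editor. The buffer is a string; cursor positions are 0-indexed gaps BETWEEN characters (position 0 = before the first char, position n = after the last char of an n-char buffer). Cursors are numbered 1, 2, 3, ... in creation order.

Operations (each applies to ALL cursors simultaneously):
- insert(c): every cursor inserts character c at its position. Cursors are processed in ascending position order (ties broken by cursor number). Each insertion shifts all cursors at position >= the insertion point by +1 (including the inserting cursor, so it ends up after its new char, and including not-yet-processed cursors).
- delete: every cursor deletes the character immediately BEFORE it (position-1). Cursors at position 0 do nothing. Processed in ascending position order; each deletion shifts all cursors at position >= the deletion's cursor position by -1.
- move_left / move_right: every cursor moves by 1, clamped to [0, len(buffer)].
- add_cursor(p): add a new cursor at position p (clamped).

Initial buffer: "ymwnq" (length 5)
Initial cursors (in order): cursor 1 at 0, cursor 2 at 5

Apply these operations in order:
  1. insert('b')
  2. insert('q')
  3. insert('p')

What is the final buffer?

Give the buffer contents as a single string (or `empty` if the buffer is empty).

Answer: bqpymwnqbqp

Derivation:
After op 1 (insert('b')): buffer="bymwnqb" (len 7), cursors c1@1 c2@7, authorship 1.....2
After op 2 (insert('q')): buffer="bqymwnqbq" (len 9), cursors c1@2 c2@9, authorship 11.....22
After op 3 (insert('p')): buffer="bqpymwnqbqp" (len 11), cursors c1@3 c2@11, authorship 111.....222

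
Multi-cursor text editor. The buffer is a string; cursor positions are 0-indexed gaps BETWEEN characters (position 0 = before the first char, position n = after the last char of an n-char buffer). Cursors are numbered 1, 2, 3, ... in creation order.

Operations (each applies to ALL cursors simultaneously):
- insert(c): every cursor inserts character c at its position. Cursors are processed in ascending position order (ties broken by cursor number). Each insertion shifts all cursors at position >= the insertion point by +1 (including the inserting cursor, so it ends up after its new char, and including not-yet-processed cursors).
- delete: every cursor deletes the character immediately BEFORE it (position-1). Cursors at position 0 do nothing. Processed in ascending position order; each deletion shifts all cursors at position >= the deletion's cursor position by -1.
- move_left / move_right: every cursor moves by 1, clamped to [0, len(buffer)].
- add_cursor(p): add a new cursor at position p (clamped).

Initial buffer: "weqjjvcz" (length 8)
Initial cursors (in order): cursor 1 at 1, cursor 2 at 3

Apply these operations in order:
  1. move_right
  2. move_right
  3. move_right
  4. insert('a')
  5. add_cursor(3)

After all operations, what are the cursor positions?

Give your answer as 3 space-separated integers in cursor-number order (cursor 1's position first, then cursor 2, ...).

After op 1 (move_right): buffer="weqjjvcz" (len 8), cursors c1@2 c2@4, authorship ........
After op 2 (move_right): buffer="weqjjvcz" (len 8), cursors c1@3 c2@5, authorship ........
After op 3 (move_right): buffer="weqjjvcz" (len 8), cursors c1@4 c2@6, authorship ........
After op 4 (insert('a')): buffer="weqjajvacz" (len 10), cursors c1@5 c2@8, authorship ....1..2..
After op 5 (add_cursor(3)): buffer="weqjajvacz" (len 10), cursors c3@3 c1@5 c2@8, authorship ....1..2..

Answer: 5 8 3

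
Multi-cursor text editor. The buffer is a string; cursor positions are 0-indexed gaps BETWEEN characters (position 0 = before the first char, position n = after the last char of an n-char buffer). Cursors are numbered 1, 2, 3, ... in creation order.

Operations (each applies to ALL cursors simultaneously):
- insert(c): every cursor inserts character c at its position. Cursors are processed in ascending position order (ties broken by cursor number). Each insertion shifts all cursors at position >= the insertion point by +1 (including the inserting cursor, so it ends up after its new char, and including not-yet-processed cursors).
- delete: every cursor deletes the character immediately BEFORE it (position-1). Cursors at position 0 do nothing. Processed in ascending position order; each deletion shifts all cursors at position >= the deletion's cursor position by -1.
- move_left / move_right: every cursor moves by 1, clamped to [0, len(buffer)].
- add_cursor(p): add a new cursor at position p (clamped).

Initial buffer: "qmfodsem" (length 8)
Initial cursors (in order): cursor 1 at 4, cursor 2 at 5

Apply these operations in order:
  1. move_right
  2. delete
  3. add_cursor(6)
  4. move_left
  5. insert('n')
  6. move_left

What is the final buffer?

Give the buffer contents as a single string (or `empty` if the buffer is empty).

Answer: qmfnnoenm

Derivation:
After op 1 (move_right): buffer="qmfodsem" (len 8), cursors c1@5 c2@6, authorship ........
After op 2 (delete): buffer="qmfoem" (len 6), cursors c1@4 c2@4, authorship ......
After op 3 (add_cursor(6)): buffer="qmfoem" (len 6), cursors c1@4 c2@4 c3@6, authorship ......
After op 4 (move_left): buffer="qmfoem" (len 6), cursors c1@3 c2@3 c3@5, authorship ......
After op 5 (insert('n')): buffer="qmfnnoenm" (len 9), cursors c1@5 c2@5 c3@8, authorship ...12..3.
After op 6 (move_left): buffer="qmfnnoenm" (len 9), cursors c1@4 c2@4 c3@7, authorship ...12..3.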